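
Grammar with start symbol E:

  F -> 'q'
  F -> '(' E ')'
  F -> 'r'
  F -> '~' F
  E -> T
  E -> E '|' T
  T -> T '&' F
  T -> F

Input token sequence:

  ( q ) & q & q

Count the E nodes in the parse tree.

[E [T [T [T [F ( [E [T [F q]]] )]] & [F q]] & [F q]]]

2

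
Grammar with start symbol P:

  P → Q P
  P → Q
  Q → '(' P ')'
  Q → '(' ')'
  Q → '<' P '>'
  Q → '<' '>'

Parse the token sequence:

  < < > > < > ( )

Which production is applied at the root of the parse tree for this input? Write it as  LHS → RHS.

P → Q P

[P [Q < [P [Q < >]] >] [P [Q < >] [P [Q ( )]]]]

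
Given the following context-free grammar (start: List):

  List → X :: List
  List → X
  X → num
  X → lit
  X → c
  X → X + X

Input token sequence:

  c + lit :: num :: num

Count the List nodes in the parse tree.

[List [X [X c] + [X lit]] :: [List [X num] :: [List [X num]]]]

3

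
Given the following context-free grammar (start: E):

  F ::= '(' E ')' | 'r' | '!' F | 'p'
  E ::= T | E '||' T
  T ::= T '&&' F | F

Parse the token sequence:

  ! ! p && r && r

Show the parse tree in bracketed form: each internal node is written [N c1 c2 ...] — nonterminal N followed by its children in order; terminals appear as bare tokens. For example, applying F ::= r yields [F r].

[E [T [T [T [F ! [F ! [F p]]]] && [F r]] && [F r]]]

E
T
T && F
T && F && F
F && F && F
! F && F && F
! ! F && F && F
! ! p && F && F
! ! p && r && F
! ! p && r && r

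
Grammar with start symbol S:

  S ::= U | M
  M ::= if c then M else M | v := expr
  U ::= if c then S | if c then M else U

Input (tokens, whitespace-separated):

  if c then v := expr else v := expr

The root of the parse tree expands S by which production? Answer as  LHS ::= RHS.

[S [M if c then [M v := expr] else [M v := expr]]]

S ::= M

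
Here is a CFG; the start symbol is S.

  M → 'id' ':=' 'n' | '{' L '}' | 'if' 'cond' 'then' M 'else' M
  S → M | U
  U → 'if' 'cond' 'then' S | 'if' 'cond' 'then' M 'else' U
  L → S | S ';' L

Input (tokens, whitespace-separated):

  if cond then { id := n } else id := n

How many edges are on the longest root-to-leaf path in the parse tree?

6

[S [M if cond then [M { [L [S [M id := n]]] }] else [M id := n]]]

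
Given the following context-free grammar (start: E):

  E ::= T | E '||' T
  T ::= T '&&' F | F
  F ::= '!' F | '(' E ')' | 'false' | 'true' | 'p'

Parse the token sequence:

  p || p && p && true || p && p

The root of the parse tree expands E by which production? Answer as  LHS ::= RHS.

E ::= E '||' T

[E [E [E [T [F p]]] || [T [T [T [F p]] && [F p]] && [F true]]] || [T [T [F p]] && [F p]]]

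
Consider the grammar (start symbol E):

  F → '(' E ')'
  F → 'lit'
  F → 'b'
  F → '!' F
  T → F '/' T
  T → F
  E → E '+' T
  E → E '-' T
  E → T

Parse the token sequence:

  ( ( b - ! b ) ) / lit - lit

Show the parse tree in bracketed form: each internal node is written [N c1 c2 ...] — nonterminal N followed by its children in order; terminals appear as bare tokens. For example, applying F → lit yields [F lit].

[E [E [T [F ( [E [T [F ( [E [E [T [F b]]] - [T [F ! [F b]]]] )]]] )] / [T [F lit]]]] - [T [F lit]]]

E
E - T
T - T
F / T - T
( E ) / T - T
( T ) / T - T
( F ) / T - T
( ( E ) ) / T - T
( ( E - T ) ) / T - T
( ( T - T ) ) / T - T
( ( F - T ) ) / T - T
( ( b - T ) ) / T - T
( ( b - F ) ) / T - T
( ( b - ! F ) ) / T - T
( ( b - ! b ) ) / T - T
( ( b - ! b ) ) / F - T
( ( b - ! b ) ) / lit - T
( ( b - ! b ) ) / lit - F
( ( b - ! b ) ) / lit - lit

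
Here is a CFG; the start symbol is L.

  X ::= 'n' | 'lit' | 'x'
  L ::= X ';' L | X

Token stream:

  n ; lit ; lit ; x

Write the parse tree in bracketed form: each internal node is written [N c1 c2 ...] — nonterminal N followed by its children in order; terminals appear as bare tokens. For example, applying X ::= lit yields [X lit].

L
X ; L
n ; L
n ; X ; L
n ; lit ; L
n ; lit ; X ; L
n ; lit ; lit ; L
n ; lit ; lit ; X
n ; lit ; lit ; x

[L [X n] ; [L [X lit] ; [L [X lit] ; [L [X x]]]]]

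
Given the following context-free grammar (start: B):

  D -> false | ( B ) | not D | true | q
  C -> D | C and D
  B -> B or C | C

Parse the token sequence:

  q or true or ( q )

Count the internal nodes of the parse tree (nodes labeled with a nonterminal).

[B [B [B [C [D q]]] or [C [D true]]] or [C [D ( [B [C [D q]]] )]]]

12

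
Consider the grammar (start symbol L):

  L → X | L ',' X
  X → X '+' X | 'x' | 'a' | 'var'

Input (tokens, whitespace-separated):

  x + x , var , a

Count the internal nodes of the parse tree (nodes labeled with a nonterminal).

[L [L [L [X [X x] + [X x]]] , [X var]] , [X a]]

8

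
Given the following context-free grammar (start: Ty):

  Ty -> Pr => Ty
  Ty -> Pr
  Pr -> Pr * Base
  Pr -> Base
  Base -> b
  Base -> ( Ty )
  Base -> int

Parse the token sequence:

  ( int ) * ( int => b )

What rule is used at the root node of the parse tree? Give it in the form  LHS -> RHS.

[Ty [Pr [Pr [Base ( [Ty [Pr [Base int]]] )]] * [Base ( [Ty [Pr [Base int]] => [Ty [Pr [Base b]]]] )]]]

Ty -> Pr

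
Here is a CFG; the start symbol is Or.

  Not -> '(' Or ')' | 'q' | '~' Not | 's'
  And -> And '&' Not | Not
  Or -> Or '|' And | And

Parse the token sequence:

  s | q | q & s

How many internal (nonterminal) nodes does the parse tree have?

[Or [Or [Or [And [Not s]]] | [And [Not q]]] | [And [And [Not q]] & [Not s]]]

11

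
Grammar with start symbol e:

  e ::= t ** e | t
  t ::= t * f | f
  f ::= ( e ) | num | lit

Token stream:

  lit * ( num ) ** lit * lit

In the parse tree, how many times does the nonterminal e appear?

3

[e [t [t [f lit]] * [f ( [e [t [f num]]] )]] ** [e [t [t [f lit]] * [f lit]]]]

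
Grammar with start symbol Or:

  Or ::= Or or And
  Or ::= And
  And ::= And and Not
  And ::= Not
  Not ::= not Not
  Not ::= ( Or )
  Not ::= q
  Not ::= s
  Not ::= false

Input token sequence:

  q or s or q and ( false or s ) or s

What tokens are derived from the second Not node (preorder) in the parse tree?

s

[Or [Or [Or [Or [And [Not q]]] or [And [Not s]]] or [And [And [Not q]] and [Not ( [Or [Or [And [Not false]]] or [And [Not s]]] )]]] or [And [Not s]]]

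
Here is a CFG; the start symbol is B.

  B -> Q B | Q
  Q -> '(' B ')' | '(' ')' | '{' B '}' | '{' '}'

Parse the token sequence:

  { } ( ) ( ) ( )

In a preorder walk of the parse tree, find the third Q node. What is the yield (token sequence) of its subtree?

( )

[B [Q { }] [B [Q ( )] [B [Q ( )] [B [Q ( )]]]]]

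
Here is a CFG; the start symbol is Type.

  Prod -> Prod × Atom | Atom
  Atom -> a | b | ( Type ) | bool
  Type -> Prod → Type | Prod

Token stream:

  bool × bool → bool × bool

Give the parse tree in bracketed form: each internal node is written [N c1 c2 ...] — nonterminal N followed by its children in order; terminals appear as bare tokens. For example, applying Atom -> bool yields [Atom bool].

Type
Prod → Type
Prod × Atom → Type
Atom × Atom → Type
bool × Atom → Type
bool × bool → Type
bool × bool → Prod
bool × bool → Prod × Atom
bool × bool → Atom × Atom
bool × bool → bool × Atom
bool × bool → bool × bool

[Type [Prod [Prod [Atom bool]] × [Atom bool]] → [Type [Prod [Prod [Atom bool]] × [Atom bool]]]]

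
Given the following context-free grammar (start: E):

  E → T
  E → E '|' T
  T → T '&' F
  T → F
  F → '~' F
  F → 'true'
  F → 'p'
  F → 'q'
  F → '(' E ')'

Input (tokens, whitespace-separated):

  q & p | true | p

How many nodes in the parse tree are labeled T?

4

[E [E [E [T [T [F q]] & [F p]]] | [T [F true]]] | [T [F p]]]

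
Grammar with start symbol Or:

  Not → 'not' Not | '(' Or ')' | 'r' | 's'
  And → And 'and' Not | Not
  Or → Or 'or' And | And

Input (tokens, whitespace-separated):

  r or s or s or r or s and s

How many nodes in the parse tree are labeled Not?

6

[Or [Or [Or [Or [Or [And [Not r]]] or [And [Not s]]] or [And [Not s]]] or [And [Not r]]] or [And [And [Not s]] and [Not s]]]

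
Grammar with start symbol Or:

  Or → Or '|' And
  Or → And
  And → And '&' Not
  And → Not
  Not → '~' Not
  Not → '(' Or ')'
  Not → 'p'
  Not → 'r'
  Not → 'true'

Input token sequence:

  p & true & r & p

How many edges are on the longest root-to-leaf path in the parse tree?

6

[Or [And [And [And [And [Not p]] & [Not true]] & [Not r]] & [Not p]]]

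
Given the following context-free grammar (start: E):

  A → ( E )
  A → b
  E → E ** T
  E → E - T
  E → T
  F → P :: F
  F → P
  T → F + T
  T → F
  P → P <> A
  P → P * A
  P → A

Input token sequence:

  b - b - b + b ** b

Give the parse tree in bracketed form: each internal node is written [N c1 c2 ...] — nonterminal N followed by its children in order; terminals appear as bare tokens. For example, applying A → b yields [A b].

[E [E [E [E [T [F [P [A b]]]]] - [T [F [P [A b]]]]] - [T [F [P [A b]]] + [T [F [P [A b]]]]]] ** [T [F [P [A b]]]]]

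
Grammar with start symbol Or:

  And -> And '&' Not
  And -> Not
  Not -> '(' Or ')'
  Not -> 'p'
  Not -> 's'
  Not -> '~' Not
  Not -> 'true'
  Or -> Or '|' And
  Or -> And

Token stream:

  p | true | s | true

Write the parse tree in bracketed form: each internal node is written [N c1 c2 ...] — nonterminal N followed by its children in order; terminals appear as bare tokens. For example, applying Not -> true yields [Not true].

Or
Or | And
Or | And | And
Or | And | And | And
And | And | And | And
Not | And | And | And
p | And | And | And
p | Not | And | And
p | true | And | And
p | true | Not | And
p | true | s | And
p | true | s | Not
p | true | s | true

[Or [Or [Or [Or [And [Not p]]] | [And [Not true]]] | [And [Not s]]] | [And [Not true]]]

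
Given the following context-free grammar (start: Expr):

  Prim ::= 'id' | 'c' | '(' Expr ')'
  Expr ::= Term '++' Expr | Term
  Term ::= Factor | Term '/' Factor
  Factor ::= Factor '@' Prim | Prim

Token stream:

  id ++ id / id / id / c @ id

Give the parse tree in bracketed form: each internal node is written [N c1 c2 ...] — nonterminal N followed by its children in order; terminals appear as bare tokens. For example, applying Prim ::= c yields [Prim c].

[Expr [Term [Factor [Prim id]]] ++ [Expr [Term [Term [Term [Term [Factor [Prim id]]] / [Factor [Prim id]]] / [Factor [Prim id]]] / [Factor [Factor [Prim c]] @ [Prim id]]]]]

Expr
Term ++ Expr
Factor ++ Expr
Prim ++ Expr
id ++ Expr
id ++ Term
id ++ Term / Factor
id ++ Term / Factor / Factor
id ++ Term / Factor / Factor / Factor
id ++ Factor / Factor / Factor / Factor
id ++ Prim / Factor / Factor / Factor
id ++ id / Factor / Factor / Factor
id ++ id / Prim / Factor / Factor
id ++ id / id / Factor / Factor
id ++ id / id / Prim / Factor
id ++ id / id / id / Factor
id ++ id / id / id / Factor @ Prim
id ++ id / id / id / Prim @ Prim
id ++ id / id / id / c @ Prim
id ++ id / id / id / c @ id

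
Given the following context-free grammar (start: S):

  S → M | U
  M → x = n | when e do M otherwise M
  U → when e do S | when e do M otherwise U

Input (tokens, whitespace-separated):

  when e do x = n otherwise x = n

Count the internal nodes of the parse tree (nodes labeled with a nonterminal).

4

[S [M when e do [M x = n] otherwise [M x = n]]]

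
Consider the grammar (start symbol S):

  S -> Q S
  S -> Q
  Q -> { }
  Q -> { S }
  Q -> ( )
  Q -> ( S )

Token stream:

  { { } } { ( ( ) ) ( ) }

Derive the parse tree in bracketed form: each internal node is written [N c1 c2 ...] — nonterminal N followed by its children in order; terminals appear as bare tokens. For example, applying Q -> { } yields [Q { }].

S
Q S
{ S } S
{ Q } S
{ { } } S
{ { } } Q
{ { } } { S }
{ { } } { Q S }
{ { } } { ( S ) S }
{ { } } { ( Q ) S }
{ { } } { ( ( ) ) S }
{ { } } { ( ( ) ) Q }
{ { } } { ( ( ) ) ( ) }

[S [Q { [S [Q { }]] }] [S [Q { [S [Q ( [S [Q ( )]] )] [S [Q ( )]]] }]]]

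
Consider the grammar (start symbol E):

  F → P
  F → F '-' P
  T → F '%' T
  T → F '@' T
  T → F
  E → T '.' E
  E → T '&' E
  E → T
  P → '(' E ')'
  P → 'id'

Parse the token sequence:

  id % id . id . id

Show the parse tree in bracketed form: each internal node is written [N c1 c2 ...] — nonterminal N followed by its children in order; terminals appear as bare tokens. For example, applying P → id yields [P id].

E
T . E
F % T . E
P % T . E
id % T . E
id % F . E
id % P . E
id % id . E
id % id . T . E
id % id . F . E
id % id . P . E
id % id . id . E
id % id . id . T
id % id . id . F
id % id . id . P
id % id . id . id

[E [T [F [P id]] % [T [F [P id]]]] . [E [T [F [P id]]] . [E [T [F [P id]]]]]]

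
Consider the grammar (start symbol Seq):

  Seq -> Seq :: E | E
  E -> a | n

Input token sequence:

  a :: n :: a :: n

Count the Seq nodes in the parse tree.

[Seq [Seq [Seq [Seq [E a]] :: [E n]] :: [E a]] :: [E n]]

4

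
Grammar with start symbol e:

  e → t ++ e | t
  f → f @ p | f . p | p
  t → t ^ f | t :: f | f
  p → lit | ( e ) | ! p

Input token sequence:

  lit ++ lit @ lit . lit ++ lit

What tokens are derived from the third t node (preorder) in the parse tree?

lit

[e [t [f [p lit]]] ++ [e [t [f [f [f [p lit]] @ [p lit]] . [p lit]]] ++ [e [t [f [p lit]]]]]]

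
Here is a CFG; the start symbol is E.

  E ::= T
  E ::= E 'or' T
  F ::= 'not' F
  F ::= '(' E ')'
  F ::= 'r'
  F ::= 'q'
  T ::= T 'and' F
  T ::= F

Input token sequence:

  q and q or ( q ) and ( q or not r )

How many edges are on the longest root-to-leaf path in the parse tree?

7

[E [E [T [T [F q]] and [F q]]] or [T [T [F ( [E [T [F q]]] )]] and [F ( [E [E [T [F q]]] or [T [F not [F r]]]] )]]]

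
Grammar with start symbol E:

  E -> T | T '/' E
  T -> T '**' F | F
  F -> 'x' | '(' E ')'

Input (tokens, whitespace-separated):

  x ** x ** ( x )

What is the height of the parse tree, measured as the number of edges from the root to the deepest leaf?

[E [T [T [T [F x]] ** [F x]] ** [F ( [E [T [F x]]] )]]]

6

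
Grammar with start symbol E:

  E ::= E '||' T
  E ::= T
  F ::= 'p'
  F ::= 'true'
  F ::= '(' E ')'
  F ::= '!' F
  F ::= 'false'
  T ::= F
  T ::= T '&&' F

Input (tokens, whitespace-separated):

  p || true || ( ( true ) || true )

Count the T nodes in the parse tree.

[E [E [E [T [F p]]] || [T [F true]]] || [T [F ( [E [E [T [F ( [E [T [F true]]] )]]] || [T [F true]]] )]]]

6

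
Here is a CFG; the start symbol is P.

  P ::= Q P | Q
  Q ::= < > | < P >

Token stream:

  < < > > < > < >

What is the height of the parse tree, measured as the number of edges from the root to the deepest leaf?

4

[P [Q < [P [Q < >]] >] [P [Q < >] [P [Q < >]]]]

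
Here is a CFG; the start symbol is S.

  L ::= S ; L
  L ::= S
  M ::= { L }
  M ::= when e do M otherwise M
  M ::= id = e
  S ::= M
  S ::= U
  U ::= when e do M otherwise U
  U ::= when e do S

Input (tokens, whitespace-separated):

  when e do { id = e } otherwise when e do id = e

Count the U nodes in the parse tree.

[S [U when e do [M { [L [S [M id = e]]] }] otherwise [U when e do [S [M id = e]]]]]

2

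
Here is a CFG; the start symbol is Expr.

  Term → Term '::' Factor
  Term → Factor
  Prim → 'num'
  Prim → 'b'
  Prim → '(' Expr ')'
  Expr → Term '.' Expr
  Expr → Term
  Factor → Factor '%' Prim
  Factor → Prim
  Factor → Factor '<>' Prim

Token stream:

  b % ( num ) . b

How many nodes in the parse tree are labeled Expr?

3

[Expr [Term [Factor [Factor [Prim b]] % [Prim ( [Expr [Term [Factor [Prim num]]]] )]]] . [Expr [Term [Factor [Prim b]]]]]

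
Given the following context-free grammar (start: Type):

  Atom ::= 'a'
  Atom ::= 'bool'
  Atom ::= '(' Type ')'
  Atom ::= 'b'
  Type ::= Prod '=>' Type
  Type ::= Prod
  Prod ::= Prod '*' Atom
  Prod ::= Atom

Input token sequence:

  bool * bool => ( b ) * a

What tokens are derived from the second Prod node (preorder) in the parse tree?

bool

[Type [Prod [Prod [Atom bool]] * [Atom bool]] => [Type [Prod [Prod [Atom ( [Type [Prod [Atom b]]] )]] * [Atom a]]]]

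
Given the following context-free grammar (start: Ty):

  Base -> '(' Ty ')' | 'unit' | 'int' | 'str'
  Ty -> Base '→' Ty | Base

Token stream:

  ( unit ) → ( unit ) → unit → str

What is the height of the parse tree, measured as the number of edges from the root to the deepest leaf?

5

[Ty [Base ( [Ty [Base unit]] )] → [Ty [Base ( [Ty [Base unit]] )] → [Ty [Base unit] → [Ty [Base str]]]]]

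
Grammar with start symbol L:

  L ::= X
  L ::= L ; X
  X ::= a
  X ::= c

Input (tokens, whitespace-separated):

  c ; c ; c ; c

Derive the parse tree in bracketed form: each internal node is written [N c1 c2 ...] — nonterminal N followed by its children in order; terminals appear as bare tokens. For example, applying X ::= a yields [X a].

[L [L [L [L [X c]] ; [X c]] ; [X c]] ; [X c]]

L
L ; X
L ; X ; X
L ; X ; X ; X
X ; X ; X ; X
c ; X ; X ; X
c ; c ; X ; X
c ; c ; c ; X
c ; c ; c ; c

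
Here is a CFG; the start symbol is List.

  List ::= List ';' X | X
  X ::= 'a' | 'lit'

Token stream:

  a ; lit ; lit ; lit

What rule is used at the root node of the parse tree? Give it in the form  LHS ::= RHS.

[List [List [List [List [X a]] ; [X lit]] ; [X lit]] ; [X lit]]

List ::= List ';' X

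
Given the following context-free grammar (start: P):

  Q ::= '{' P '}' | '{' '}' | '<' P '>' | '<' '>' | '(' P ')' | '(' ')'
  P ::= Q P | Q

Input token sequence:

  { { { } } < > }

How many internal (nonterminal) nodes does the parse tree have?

8

[P [Q { [P [Q { [P [Q { }]] }] [P [Q < >]]] }]]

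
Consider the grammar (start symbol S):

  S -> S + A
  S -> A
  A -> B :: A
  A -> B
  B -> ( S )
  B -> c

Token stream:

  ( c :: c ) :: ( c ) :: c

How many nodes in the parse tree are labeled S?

[S [A [B ( [S [A [B c] :: [A [B c]]]] )] :: [A [B ( [S [A [B c]]] )] :: [A [B c]]]]]

3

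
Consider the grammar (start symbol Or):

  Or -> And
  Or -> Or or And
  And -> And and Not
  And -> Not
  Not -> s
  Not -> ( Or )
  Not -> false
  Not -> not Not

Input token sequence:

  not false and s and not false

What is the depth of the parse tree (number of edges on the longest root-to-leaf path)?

[Or [And [And [And [Not not [Not false]]] and [Not s]] and [Not not [Not false]]]]

6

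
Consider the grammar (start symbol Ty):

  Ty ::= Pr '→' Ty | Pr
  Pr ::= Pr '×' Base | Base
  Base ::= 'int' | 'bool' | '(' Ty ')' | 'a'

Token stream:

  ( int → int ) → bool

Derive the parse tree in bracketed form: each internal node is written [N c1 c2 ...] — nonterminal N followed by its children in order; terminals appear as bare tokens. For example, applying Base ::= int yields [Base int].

Ty
Pr → Ty
Base → Ty
( Ty ) → Ty
( Pr → Ty ) → Ty
( Base → Ty ) → Ty
( int → Ty ) → Ty
( int → Pr ) → Ty
( int → Base ) → Ty
( int → int ) → Ty
( int → int ) → Pr
( int → int ) → Base
( int → int ) → bool

[Ty [Pr [Base ( [Ty [Pr [Base int]] → [Ty [Pr [Base int]]]] )]] → [Ty [Pr [Base bool]]]]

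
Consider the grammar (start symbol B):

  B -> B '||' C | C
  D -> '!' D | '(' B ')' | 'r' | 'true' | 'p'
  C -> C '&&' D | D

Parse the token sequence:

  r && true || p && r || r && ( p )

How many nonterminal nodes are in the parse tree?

18

[B [B [B [C [C [D r]] && [D true]]] || [C [C [D p]] && [D r]]] || [C [C [D r]] && [D ( [B [C [D p]]] )]]]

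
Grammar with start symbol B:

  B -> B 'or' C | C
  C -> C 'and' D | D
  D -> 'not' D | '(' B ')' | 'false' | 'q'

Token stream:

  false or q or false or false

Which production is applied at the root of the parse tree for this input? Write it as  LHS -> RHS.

[B [B [B [B [C [D false]]] or [C [D q]]] or [C [D false]]] or [C [D false]]]

B -> B 'or' C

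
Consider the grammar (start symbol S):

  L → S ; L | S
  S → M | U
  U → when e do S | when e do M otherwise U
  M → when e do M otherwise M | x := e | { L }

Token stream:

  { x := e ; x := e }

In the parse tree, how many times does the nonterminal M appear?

3

[S [M { [L [S [M x := e]] ; [L [S [M x := e]]]] }]]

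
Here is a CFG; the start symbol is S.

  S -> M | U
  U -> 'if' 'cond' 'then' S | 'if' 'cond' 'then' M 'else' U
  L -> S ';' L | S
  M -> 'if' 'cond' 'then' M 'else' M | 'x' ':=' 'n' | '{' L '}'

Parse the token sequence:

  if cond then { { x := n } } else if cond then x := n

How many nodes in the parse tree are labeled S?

4

[S [U if cond then [M { [L [S [M { [L [S [M x := n]]] }]]] }] else [U if cond then [S [M x := n]]]]]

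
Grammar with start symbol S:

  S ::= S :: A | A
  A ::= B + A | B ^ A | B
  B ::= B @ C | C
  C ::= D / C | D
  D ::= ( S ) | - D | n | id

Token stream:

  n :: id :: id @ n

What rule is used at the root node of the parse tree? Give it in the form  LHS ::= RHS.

S ::= S :: A

[S [S [S [A [B [C [D n]]]]] :: [A [B [C [D id]]]]] :: [A [B [B [C [D id]]] @ [C [D n]]]]]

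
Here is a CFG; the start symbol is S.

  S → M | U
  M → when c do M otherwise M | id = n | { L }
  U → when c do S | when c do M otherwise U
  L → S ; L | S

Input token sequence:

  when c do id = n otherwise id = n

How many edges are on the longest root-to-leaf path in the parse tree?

3

[S [M when c do [M id = n] otherwise [M id = n]]]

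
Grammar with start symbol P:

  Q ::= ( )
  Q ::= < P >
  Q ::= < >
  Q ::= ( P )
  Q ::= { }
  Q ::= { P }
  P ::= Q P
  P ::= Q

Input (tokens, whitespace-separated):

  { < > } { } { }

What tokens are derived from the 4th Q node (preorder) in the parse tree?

{ }

[P [Q { [P [Q < >]] }] [P [Q { }] [P [Q { }]]]]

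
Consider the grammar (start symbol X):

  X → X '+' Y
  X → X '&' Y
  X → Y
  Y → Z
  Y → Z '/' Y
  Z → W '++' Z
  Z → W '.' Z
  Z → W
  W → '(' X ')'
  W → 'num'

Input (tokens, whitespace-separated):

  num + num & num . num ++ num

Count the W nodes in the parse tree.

[X [X [X [Y [Z [W num]]]] + [Y [Z [W num]]]] & [Y [Z [W num] . [Z [W num] ++ [Z [W num]]]]]]

5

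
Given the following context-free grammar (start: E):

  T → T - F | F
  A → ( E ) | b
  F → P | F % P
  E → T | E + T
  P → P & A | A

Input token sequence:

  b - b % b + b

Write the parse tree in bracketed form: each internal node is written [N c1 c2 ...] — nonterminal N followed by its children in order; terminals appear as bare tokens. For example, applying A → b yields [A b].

[E [E [T [T [F [P [A b]]]] - [F [F [P [A b]]] % [P [A b]]]]] + [T [F [P [A b]]]]]

E
E + T
T + T
T - F + T
F - F + T
P - F + T
A - F + T
b - F + T
b - F % P + T
b - P % P + T
b - A % P + T
b - b % P + T
b - b % A + T
b - b % b + T
b - b % b + F
b - b % b + P
b - b % b + A
b - b % b + b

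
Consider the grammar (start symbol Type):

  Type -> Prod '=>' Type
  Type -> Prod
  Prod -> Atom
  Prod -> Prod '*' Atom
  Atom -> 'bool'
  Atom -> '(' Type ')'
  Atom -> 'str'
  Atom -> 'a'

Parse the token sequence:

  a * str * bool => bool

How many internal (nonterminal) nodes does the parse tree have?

[Type [Prod [Prod [Prod [Atom a]] * [Atom str]] * [Atom bool]] => [Type [Prod [Atom bool]]]]

10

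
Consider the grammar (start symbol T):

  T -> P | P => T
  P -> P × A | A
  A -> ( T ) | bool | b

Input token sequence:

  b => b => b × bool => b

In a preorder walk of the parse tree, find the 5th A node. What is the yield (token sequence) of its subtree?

b

[T [P [A b]] => [T [P [A b]] => [T [P [P [A b]] × [A bool]] => [T [P [A b]]]]]]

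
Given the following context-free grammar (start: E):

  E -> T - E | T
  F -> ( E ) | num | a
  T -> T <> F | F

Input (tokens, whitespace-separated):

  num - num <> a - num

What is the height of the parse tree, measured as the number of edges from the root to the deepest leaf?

5

[E [T [F num]] - [E [T [T [F num]] <> [F a]] - [E [T [F num]]]]]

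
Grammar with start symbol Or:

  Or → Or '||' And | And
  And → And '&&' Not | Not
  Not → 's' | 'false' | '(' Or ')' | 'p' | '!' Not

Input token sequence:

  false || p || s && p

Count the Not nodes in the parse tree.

4

[Or [Or [Or [And [Not false]]] || [And [Not p]]] || [And [And [Not s]] && [Not p]]]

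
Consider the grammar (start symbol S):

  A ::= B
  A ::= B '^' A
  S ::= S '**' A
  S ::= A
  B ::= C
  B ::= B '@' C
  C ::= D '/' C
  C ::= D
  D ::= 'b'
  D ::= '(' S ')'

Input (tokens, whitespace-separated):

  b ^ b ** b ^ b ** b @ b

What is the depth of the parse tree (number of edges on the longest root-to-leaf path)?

[S [S [S [A [B [C [D b]]] ^ [A [B [C [D b]]]]]] ** [A [B [C [D b]]] ^ [A [B [C [D b]]]]]] ** [A [B [B [C [D b]]] @ [C [D b]]]]]

8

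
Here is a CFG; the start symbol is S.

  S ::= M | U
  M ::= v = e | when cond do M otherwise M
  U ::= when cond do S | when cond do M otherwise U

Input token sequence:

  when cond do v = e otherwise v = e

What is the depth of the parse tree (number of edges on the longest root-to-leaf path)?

3

[S [M when cond do [M v = e] otherwise [M v = e]]]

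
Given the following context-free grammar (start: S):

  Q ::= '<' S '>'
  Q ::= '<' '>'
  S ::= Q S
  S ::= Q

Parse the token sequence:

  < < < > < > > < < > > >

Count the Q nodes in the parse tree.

[S [Q < [S [Q < [S [Q < >] [S [Q < >]]] >] [S [Q < [S [Q < >]] >]]] >]]

6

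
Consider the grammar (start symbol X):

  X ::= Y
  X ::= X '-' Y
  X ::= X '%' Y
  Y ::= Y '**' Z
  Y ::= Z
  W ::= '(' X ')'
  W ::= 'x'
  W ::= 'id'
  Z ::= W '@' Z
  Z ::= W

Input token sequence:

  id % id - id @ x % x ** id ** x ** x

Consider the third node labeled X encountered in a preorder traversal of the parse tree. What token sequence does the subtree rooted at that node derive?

id % id

[X [X [X [X [Y [Z [W id]]]] % [Y [Z [W id]]]] - [Y [Z [W id] @ [Z [W x]]]]] % [Y [Y [Y [Y [Z [W x]]] ** [Z [W id]]] ** [Z [W x]]] ** [Z [W x]]]]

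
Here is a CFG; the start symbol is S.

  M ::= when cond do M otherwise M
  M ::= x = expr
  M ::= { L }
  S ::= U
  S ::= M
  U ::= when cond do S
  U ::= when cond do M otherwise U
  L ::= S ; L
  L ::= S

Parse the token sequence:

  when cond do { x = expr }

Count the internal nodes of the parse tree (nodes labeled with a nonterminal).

[S [U when cond do [S [M { [L [S [M x = expr]]] }]]]]

7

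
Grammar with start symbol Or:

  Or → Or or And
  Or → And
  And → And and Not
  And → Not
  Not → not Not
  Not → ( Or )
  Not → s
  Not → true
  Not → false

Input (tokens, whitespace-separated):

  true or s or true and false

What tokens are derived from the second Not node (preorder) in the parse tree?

s

[Or [Or [Or [And [Not true]]] or [And [Not s]]] or [And [And [Not true]] and [Not false]]]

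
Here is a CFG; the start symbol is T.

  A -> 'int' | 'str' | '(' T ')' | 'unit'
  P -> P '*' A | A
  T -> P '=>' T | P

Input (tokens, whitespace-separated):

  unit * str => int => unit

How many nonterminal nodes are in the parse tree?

11

[T [P [P [A unit]] * [A str]] => [T [P [A int]] => [T [P [A unit]]]]]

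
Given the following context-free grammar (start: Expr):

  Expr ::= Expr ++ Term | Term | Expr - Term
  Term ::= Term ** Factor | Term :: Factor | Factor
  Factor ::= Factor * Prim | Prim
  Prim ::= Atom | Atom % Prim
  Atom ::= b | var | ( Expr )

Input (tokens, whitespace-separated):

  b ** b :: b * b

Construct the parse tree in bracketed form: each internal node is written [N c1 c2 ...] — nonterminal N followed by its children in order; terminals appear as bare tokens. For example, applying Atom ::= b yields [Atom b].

[Expr [Term [Term [Term [Factor [Prim [Atom b]]]] ** [Factor [Prim [Atom b]]]] :: [Factor [Factor [Prim [Atom b]]] * [Prim [Atom b]]]]]

Expr
Term
Term :: Factor
Term ** Factor :: Factor
Factor ** Factor :: Factor
Prim ** Factor :: Factor
Atom ** Factor :: Factor
b ** Factor :: Factor
b ** Prim :: Factor
b ** Atom :: Factor
b ** b :: Factor
b ** b :: Factor * Prim
b ** b :: Prim * Prim
b ** b :: Atom * Prim
b ** b :: b * Prim
b ** b :: b * Atom
b ** b :: b * b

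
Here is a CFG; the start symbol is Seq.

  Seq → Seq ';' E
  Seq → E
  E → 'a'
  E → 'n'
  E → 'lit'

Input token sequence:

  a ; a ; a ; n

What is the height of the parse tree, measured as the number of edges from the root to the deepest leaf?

[Seq [Seq [Seq [Seq [E a]] ; [E a]] ; [E a]] ; [E n]]

5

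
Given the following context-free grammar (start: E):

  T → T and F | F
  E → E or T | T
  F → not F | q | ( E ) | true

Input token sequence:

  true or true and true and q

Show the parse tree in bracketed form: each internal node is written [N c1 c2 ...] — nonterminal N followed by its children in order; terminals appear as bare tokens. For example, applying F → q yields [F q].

[E [E [T [F true]]] or [T [T [T [F true]] and [F true]] and [F q]]]

E
E or T
T or T
F or T
true or T
true or T and F
true or T and F and F
true or F and F and F
true or true and F and F
true or true and true and F
true or true and true and q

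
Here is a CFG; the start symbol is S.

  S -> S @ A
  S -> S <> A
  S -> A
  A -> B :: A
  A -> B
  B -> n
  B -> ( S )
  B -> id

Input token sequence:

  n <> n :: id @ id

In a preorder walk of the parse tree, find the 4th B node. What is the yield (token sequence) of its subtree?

id

[S [S [S [A [B n]]] <> [A [B n] :: [A [B id]]]] @ [A [B id]]]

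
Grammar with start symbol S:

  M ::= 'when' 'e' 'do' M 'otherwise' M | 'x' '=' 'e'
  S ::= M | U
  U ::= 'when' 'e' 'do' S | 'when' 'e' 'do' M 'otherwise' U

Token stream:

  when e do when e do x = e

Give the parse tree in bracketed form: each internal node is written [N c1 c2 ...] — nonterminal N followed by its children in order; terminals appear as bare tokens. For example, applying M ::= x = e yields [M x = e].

S
U
when e do S
when e do U
when e do when e do S
when e do when e do M
when e do when e do x = e

[S [U when e do [S [U when e do [S [M x = e]]]]]]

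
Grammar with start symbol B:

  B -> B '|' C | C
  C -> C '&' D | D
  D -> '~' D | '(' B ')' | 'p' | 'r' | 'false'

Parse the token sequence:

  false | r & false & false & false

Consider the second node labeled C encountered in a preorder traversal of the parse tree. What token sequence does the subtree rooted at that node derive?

r & false & false & false

[B [B [C [D false]]] | [C [C [C [C [D r]] & [D false]] & [D false]] & [D false]]]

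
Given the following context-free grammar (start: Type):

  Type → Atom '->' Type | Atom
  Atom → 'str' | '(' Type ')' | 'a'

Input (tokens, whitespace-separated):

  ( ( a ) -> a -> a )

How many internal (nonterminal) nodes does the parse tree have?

[Type [Atom ( [Type [Atom ( [Type [Atom a]] )] -> [Type [Atom a] -> [Type [Atom a]]]] )]]

10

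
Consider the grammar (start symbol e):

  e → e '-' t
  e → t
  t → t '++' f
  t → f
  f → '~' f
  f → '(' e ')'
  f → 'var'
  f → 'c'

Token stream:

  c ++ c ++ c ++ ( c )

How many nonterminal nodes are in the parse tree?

12

[e [t [t [t [t [f c]] ++ [f c]] ++ [f c]] ++ [f ( [e [t [f c]]] )]]]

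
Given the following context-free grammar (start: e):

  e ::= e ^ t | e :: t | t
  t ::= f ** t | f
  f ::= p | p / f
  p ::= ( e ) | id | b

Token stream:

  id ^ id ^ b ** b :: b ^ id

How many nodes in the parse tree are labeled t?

6

[e [e [e [e [e [t [f [p id]]]] ^ [t [f [p id]]]] ^ [t [f [p b]] ** [t [f [p b]]]]] :: [t [f [p b]]]] ^ [t [f [p id]]]]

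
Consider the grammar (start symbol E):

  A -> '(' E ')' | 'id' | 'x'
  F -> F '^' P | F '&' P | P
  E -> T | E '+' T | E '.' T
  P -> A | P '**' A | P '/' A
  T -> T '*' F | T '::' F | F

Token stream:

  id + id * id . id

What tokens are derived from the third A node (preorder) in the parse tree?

[E [E [E [T [F [P [A id]]]]] + [T [T [F [P [A id]]]] * [F [P [A id]]]]] . [T [F [P [A id]]]]]

id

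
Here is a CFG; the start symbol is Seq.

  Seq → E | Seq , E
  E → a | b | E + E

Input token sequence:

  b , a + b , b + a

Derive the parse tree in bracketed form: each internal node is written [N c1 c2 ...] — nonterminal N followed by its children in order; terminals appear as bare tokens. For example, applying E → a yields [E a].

Seq
Seq , E
Seq , E , E
E , E , E
b , E , E
b , E + E , E
b , a + E , E
b , a + b , E
b , a + b , E + E
b , a + b , b + E
b , a + b , b + a

[Seq [Seq [Seq [E b]] , [E [E a] + [E b]]] , [E [E b] + [E a]]]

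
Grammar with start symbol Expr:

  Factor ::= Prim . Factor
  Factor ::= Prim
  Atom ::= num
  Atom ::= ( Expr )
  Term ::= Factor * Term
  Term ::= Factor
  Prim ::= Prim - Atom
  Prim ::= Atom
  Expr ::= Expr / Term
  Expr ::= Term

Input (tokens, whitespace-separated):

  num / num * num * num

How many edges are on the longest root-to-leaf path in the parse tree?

[Expr [Expr [Term [Factor [Prim [Atom num]]]]] / [Term [Factor [Prim [Atom num]]] * [Term [Factor [Prim [Atom num]]] * [Term [Factor [Prim [Atom num]]]]]]]

7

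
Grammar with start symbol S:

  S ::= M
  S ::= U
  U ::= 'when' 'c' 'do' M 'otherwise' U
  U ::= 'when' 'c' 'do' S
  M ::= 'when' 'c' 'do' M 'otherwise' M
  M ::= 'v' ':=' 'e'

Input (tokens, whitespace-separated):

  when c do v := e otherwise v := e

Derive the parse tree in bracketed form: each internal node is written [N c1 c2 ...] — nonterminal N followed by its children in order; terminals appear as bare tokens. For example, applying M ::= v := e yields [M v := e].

[S [M when c do [M v := e] otherwise [M v := e]]]

S
M
when c do M otherwise M
when c do v := e otherwise M
when c do v := e otherwise v := e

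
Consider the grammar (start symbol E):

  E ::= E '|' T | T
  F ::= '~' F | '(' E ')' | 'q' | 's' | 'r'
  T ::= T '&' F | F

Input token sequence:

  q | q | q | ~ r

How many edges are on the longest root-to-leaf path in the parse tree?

[E [E [E [E [T [F q]]] | [T [F q]]] | [T [F q]]] | [T [F ~ [F r]]]]

6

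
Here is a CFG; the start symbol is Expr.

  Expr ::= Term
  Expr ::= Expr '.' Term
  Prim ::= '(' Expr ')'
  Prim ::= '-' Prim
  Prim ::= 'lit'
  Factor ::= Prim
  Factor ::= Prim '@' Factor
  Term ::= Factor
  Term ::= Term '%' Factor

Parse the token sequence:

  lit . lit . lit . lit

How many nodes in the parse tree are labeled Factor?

4

[Expr [Expr [Expr [Expr [Term [Factor [Prim lit]]]] . [Term [Factor [Prim lit]]]] . [Term [Factor [Prim lit]]]] . [Term [Factor [Prim lit]]]]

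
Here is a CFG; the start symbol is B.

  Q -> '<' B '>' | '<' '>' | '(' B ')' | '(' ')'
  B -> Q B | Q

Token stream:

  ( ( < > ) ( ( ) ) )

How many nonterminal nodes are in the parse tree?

[B [Q ( [B [Q ( [B [Q < >]] )] [B [Q ( [B [Q ( )]] )]]] )]]

10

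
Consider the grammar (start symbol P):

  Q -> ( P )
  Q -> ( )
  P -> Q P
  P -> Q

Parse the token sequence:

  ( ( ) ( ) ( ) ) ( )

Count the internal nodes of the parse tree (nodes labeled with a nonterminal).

10

[P [Q ( [P [Q ( )] [P [Q ( )] [P [Q ( )]]]] )] [P [Q ( )]]]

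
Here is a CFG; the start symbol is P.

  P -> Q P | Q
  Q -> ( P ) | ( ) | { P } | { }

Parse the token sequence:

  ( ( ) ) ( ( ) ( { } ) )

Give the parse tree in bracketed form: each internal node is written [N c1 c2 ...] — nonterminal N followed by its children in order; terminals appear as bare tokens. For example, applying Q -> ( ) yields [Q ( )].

P
Q P
( P ) P
( Q ) P
( ( ) ) P
( ( ) ) Q
( ( ) ) ( P )
( ( ) ) ( Q P )
( ( ) ) ( ( ) P )
( ( ) ) ( ( ) Q )
( ( ) ) ( ( ) ( P ) )
( ( ) ) ( ( ) ( Q ) )
( ( ) ) ( ( ) ( { } ) )

[P [Q ( [P [Q ( )]] )] [P [Q ( [P [Q ( )] [P [Q ( [P [Q { }]] )]]] )]]]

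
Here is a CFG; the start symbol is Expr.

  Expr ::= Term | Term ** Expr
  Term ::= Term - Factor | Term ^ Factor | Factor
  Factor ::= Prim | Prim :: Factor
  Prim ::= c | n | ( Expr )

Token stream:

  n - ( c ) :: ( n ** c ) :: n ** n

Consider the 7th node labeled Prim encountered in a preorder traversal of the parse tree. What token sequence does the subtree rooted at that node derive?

[Expr [Term [Term [Factor [Prim n]]] - [Factor [Prim ( [Expr [Term [Factor [Prim c]]]] )] :: [Factor [Prim ( [Expr [Term [Factor [Prim n]]] ** [Expr [Term [Factor [Prim c]]]]] )] :: [Factor [Prim n]]]]] ** [Expr [Term [Factor [Prim n]]]]]

n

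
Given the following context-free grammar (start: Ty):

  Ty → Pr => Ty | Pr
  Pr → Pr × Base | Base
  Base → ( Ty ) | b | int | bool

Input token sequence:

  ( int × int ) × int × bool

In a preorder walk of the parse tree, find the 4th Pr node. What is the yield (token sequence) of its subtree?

int × int

[Ty [Pr [Pr [Pr [Base ( [Ty [Pr [Pr [Base int]] × [Base int]]] )]] × [Base int]] × [Base bool]]]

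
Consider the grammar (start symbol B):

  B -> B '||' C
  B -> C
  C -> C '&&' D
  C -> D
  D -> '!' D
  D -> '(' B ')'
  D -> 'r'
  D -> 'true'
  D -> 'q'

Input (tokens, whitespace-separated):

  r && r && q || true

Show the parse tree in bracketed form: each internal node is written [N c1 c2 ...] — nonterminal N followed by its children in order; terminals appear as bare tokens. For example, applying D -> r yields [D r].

B
B || C
C || C
C && D || C
C && D && D || C
D && D && D || C
r && D && D || C
r && r && D || C
r && r && q || C
r && r && q || D
r && r && q || true

[B [B [C [C [C [D r]] && [D r]] && [D q]]] || [C [D true]]]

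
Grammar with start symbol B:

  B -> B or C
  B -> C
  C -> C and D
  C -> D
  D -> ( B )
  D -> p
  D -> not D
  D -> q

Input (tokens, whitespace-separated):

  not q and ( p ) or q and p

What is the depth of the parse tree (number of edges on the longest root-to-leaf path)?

[B [B [C [C [D not [D q]]] and [D ( [B [C [D p]]] )]]] or [C [C [D q]] and [D p]]]

7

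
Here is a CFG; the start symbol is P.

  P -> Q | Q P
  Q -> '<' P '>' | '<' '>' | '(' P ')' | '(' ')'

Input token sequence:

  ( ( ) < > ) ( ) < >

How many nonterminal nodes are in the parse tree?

10

[P [Q ( [P [Q ( )] [P [Q < >]]] )] [P [Q ( )] [P [Q < >]]]]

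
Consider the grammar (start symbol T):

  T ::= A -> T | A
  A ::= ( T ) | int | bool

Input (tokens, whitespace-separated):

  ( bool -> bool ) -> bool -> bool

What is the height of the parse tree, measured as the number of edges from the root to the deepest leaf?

[T [A ( [T [A bool] -> [T [A bool]]] )] -> [T [A bool] -> [T [A bool]]]]

5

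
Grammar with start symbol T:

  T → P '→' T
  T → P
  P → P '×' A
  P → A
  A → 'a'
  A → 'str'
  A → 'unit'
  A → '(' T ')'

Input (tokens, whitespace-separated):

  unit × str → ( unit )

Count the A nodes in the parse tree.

4

[T [P [P [A unit]] × [A str]] → [T [P [A ( [T [P [A unit]]] )]]]]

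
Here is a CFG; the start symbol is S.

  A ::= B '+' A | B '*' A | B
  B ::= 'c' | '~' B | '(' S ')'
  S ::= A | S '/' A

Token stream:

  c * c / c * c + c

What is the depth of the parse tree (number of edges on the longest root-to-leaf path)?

[S [S [A [B c] * [A [B c]]]] / [A [B c] * [A [B c] + [A [B c]]]]]

5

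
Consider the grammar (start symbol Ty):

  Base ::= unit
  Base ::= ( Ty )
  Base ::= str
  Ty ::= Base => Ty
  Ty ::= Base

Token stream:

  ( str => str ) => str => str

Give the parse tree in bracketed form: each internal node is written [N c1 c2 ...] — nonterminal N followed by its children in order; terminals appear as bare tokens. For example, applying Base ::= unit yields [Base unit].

[Ty [Base ( [Ty [Base str] => [Ty [Base str]]] )] => [Ty [Base str] => [Ty [Base str]]]]

Ty
Base => Ty
( Ty ) => Ty
( Base => Ty ) => Ty
( str => Ty ) => Ty
( str => Base ) => Ty
( str => str ) => Ty
( str => str ) => Base => Ty
( str => str ) => str => Ty
( str => str ) => str => Base
( str => str ) => str => str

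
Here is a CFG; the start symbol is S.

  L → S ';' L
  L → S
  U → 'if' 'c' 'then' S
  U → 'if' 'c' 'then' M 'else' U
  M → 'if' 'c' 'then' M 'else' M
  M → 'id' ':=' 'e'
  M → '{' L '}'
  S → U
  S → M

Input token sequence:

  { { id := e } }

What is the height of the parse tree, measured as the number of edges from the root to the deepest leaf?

8

[S [M { [L [S [M { [L [S [M id := e]]] }]]] }]]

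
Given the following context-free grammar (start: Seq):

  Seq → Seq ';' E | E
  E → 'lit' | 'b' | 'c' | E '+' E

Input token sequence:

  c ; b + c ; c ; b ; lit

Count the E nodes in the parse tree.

7

[Seq [Seq [Seq [Seq [Seq [E c]] ; [E [E b] + [E c]]] ; [E c]] ; [E b]] ; [E lit]]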